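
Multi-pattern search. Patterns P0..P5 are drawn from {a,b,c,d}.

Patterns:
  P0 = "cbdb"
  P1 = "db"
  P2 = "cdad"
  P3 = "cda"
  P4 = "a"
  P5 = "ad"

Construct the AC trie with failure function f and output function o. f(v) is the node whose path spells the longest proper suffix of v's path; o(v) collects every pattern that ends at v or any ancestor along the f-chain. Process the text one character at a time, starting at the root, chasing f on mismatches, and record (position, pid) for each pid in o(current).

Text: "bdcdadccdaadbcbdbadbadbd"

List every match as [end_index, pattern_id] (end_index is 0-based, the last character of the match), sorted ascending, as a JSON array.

Construct AC machine:
Trie (insert patterns):
  0='ε' goto a→10 c→1 d→5
  1='c' goto b→2 d→7
  2='cb' goto d→3
  3='cbd' goto b→4
  4='cbdb' goto ·  [P0 ends]
  5='d' goto b→6
  6='db' goto ·  [P1 ends]
  7='cd' goto a→8
  8='cda' goto d→9  [P3 ends]
  9='cdad' goto ·  [P2 ends]
  10='a' goto d→11  [P4 ends]
  11='ad' goto ·  [P5 ends]

BFS fail/out derivation:
  n1('c'): parent n0 fail=0; on 'c' 0 → fail=0;  out ∅∪∅=∅
  n5('d'): parent n0 fail=0; on 'd' 0 → fail=0;  out ∅∪∅=∅
  n10('a'): parent n0 fail=0; on 'a' 0 → fail=0;  out {4}∪∅={4}
  n2('cb'): parent n1 fail=0; on 'b' 0 → fail=0;  out ∅∪∅=∅
  n6('db'): parent n5 fail=0; on 'b' 0 → fail=0;  out {1}∪∅={1}
  n7('cd'): parent n1 fail=0; on 'd' 0 → fail=5;  out ∅∪∅=∅
  n11('ad'): parent n10 fail=0; on 'd' 0 → fail=5;  out {5}∪∅={5}
  n3('cbd'): parent n2 fail=0; on 'd' 0 → fail=5;  out ∅∪∅=∅
  n8('cda'): parent n7 fail=5; on 'a' 5→0 → fail=10;  out {3}∪{4}={3,4}
  n4('cbdb'): parent n3 fail=5; on 'b' 5 → fail=6;  out {0}∪{1}={0,1}
  n9('cdad'): parent n8 fail=10; on 'd' 10 → fail=11;  out {2}∪{5}={2,5}

Run:
[0] read 'b'  n0⇒n0
[1] read 'd'  n0⇒n5
[2] read 'c'  n5⇒n1 ·f
[3] read 'd'  n1⇒n7
[4] read 'a'  n7⇒n8  ** P3@[2:4],P4@[4:4]
[5] read 'd'  n8⇒n9  ** P2@[2:5],P5@[4:5]
[6] read 'c'  n9⇒n1 ·f
[7] read 'c'  n1⇒n1 ·f
[8] read 'd'  n1⇒n7
[9] read 'a'  n7⇒n8  ** P3@[7:9],P4@[9:9]
[10] read 'a'  n8⇒n10 ·f  ** P4@[10:10]
[11] read 'd'  n10⇒n11  ** P5@[10:11]
[12] read 'b'  n11⇒n6 ·f  ** P1@[11:12]
[13] read 'c'  n6⇒n1 ·f
[14] read 'b'  n1⇒n2
[15] read 'd'  n2⇒n3
[16] read 'b'  n3⇒n4  ** P0@[13:16],P1@[15:16]
[17] read 'a'  n4⇒n10 ·f  ** P4@[17:17]
[18] read 'd'  n10⇒n11  ** P5@[17:18]
[19] read 'b'  n11⇒n6 ·f  ** P1@[18:19]
[20] read 'a'  n6⇒n10 ·f  ** P4@[20:20]
[21] read 'd'  n10⇒n11  ** P5@[20:21]
[22] read 'b'  n11⇒n6 ·f  ** P1@[21:22]
[23] read 'd'  n6⇒n5 ·f

Result: [[4,3],[4,4],[5,2],[5,5],[9,3],[9,4],[10,4],[11,5],[12,1],[16,0],[16,1],[17,4],[18,5],[19,1],[20,4],[21,5],[22,1]]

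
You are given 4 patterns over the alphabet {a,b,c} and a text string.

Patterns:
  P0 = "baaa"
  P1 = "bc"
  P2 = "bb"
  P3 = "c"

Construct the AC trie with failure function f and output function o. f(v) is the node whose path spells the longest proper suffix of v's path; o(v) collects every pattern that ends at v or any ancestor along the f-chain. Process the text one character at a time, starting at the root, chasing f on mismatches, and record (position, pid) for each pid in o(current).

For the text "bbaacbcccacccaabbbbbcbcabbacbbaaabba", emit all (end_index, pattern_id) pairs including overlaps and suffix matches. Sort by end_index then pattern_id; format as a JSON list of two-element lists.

Build automaton:
Trie nodes:
  0='ε' goto b→1 c→7
  1='b' goto a→2 b→6 c→5
  2='ba' goto a→3
  3='baa' goto a→4
  4='baaa' goto ·  ←P0
  5='bc' goto ·  ←P1
  6='bb' goto ·  ←P2
  7='c' goto ·  ←P3

BFS fail/out derivation:
  n1('b'): parent n0 fail=0; on 'b' 0 → fail=0;  out ∅∪∅=∅
  n7('c'): parent n0 fail=0; on 'c' 0 → fail=0;  out {3}∪∅={3}
  n2('ba'): parent n1 fail=0; on 'a' 0 → fail=0;  out ∅∪∅=∅
  n5('bc'): parent n1 fail=0; on 'c' 0 → fail=7;  out {1}∪{3}={1,3}
  n6('bb'): parent n1 fail=0; on 'b' 0 → fail=1;  out {2}∪∅={2}
  n3('baa'): parent n2 fail=0; on 'a' 0 → fail=0;  out ∅∪∅=∅
  n4('baaa'): parent n3 fail=0; on 'a' 0 → fail=0;  out {0}∪∅={0}

Scan:
i=0 'b': node 0→1
i=1 'b': node 1→6  emit P2@[0:1]
i=2 'a': node 6→2 ·f
i=3 'a': node 2→3
i=4 'c': node 3→7 ·f  emit P3@[4:4]
i=5 'b': node 7→1 ·f
i=6 'c': node 1→5  emit P1@[5:6],P3@[6:6]
i=7 'c': node 5→7 ·f  emit P3@[7:7]
i=8 'c': node 7→7 ·f  emit P3@[8:8]
i=9 'a': node 7→0 ·f
i=10 'c': node 0→7  emit P3@[10:10]
i=11 'c': node 7→7 ·f  emit P3@[11:11]
i=12 'c': node 7→7 ·f  emit P3@[12:12]
i=13 'a': node 7→0 ·f
i=14 'a': node 0→0
i=15 'b': node 0→1
i=16 'b': node 1→6  emit P2@[15:16]
i=17 'b': node 6→6 ·f  emit P2@[16:17]
i=18 'b': node 6→6 ·f  emit P2@[17:18]
i=19 'b': node 6→6 ·f  emit P2@[18:19]
i=20 'c': node 6→5 ·f  emit P1@[19:20],P3@[20:20]
i=21 'b': node 5→1 ·f
i=22 'c': node 1→5  emit P1@[21:22],P3@[22:22]
i=23 'a': node 5→0 ·f
i=24 'b': node 0→1
i=25 'b': node 1→6  emit P2@[24:25]
i=26 'a': node 6→2 ·f
i=27 'c': node 2→7 ·f  emit P3@[27:27]
i=28 'b': node 7→1 ·f
i=29 'b': node 1→6  emit P2@[28:29]
i=30 'a': node 6→2 ·f
i=31 'a': node 2→3
i=32 'a': node 3→4  emit P0@[29:32]
i=33 'b': node 4→1 ·f
i=34 'b': node 1→6  emit P2@[33:34]
i=35 'a': node 6→2 ·f

Matches: [[1,2],[4,3],[6,1],[6,3],[7,3],[8,3],[10,3],[11,3],[12,3],[16,2],[17,2],[18,2],[19,2],[20,1],[20,3],[22,1],[22,3],[25,2],[27,3],[29,2],[32,0],[34,2]]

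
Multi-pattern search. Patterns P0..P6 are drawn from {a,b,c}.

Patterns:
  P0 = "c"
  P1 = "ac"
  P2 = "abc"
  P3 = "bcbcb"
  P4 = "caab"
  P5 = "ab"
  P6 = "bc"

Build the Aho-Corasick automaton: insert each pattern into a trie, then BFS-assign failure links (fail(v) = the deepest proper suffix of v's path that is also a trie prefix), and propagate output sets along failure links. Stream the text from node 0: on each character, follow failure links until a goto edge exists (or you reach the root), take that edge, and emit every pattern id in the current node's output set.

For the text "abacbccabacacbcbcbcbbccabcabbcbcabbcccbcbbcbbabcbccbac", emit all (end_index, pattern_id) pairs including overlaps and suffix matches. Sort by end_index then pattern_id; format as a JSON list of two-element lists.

Build automaton:
Trie nodes:
  0='ε' goto a→2 b→6 c→1
  1='c' goto a→11  [P0 ends]
  2='a' goto b→4 c→3
  3='ac' goto ·  [P1 ends]
  4='ab' goto c→5  [P5 ends]
  5='abc' goto ·  [P2 ends]
  6='b' goto c→7
  7='bc' goto b→8  [P6 ends]
  8='bcb' goto c→9
  9='bcbc' goto b→10
  10='bcbcb' goto ·  [P3 ends]
  11='ca' goto a→12
  12='caa' goto b→13
  13='caab' goto ·  [P4 ends]

BFS fail/out derivation:
  n1('c'): parent n0 fail=0; on 'c' 0 → fail=0;  out {0}∪∅={0}
  n2('a'): parent n0 fail=0; on 'a' 0 → fail=0;  out ∅∪∅=∅
  n6('b'): parent n0 fail=0; on 'b' 0 → fail=0;  out ∅∪∅=∅
  n3('ac'): parent n2 fail=0; on 'c' 0 → fail=1;  out {1}∪{0}={0,1}
  n4('ab'): parent n2 fail=0; on 'b' 0 → fail=6;  out {5}∪∅={5}
  n7('bc'): parent n6 fail=0; on 'c' 0 → fail=1;  out {6}∪{0}={0,6}
  n11('ca'): parent n1 fail=0; on 'a' 0 → fail=2;  out ∅∪∅=∅
  n5('abc'): parent n4 fail=6; on 'c' 6 → fail=7;  out {2}∪{0,6}={0,2,6}
  n8('bcb'): parent n7 fail=1; on 'b' 1→0 → fail=6;  out ∅∪∅=∅
  n12('caa'): parent n11 fail=2; on 'a' 2→0 → fail=2;  out ∅∪∅=∅
  n9('bcbc'): parent n8 fail=6; on 'c' 6 → fail=7;  out ∅∪{0,6}={0,6}
  n13('caab'): parent n12 fail=2; on 'b' 2 → fail=4;  out {4}∪{5}={4,5}
  n10('bcbcb'): parent n9 fail=7; on 'b' 7 → fail=8;  out {3}∪∅={3}

Run:
pos 0 'a': at 2
pos 1 'b': at 4  → match P5@[0:1]
pos 2 'a': at 2 (fail-walked)
pos 3 'c': at 3  → match P0@[3:3],P1@[2:3]
pos 4 'b': at 6 (fail-walked)
pos 5 'c': at 7  → match P0@[5:5],P6@[4:5]
pos 6 'c': at 1 (fail-walked)  → match P0@[6:6]
pos 7 'a': at 11
pos 8 'b': at 4 (fail-walked)  → match P5@[7:8]
pos 9 'a': at 2 (fail-walked)
pos 10 'c': at 3  → match P0@[10:10],P1@[9:10]
pos 11 'a': at 11 (fail-walked)
pos 12 'c': at 3 (fail-walked)  → match P0@[12:12],P1@[11:12]
pos 13 'b': at 6 (fail-walked)
pos 14 'c': at 7  → match P0@[14:14],P6@[13:14]
pos 15 'b': at 8
pos 16 'c': at 9  → match P0@[16:16],P6@[15:16]
pos 17 'b': at 10  → match P3@[13:17]
pos 18 'c': at 9 (fail-walked)  → match P0@[18:18],P6@[17:18]
pos 19 'b': at 10  → match P3@[15:19]
pos 20 'b': at 6 (fail-walked)
pos 21 'c': at 7  → match P0@[21:21],P6@[20:21]
pos 22 'c': at 1 (fail-walked)  → match P0@[22:22]
pos 23 'a': at 11
pos 24 'b': at 4 (fail-walked)  → match P5@[23:24]
pos 25 'c': at 5  → match P0@[25:25],P2@[23:25],P6@[24:25]
pos 26 'a': at 11 (fail-walked)
pos 27 'b': at 4 (fail-walked)  → match P5@[26:27]
pos 28 'b': at 6 (fail-walked)
pos 29 'c': at 7  → match P0@[29:29],P6@[28:29]
pos 30 'b': at 8
pos 31 'c': at 9  → match P0@[31:31],P6@[30:31]
pos 32 'a': at 11 (fail-walked)
pos 33 'b': at 4 (fail-walked)  → match P5@[32:33]
pos 34 'b': at 6 (fail-walked)
pos 35 'c': at 7  → match P0@[35:35],P6@[34:35]
pos 36 'c': at 1 (fail-walked)  → match P0@[36:36]
pos 37 'c': at 1 (fail-walked)  → match P0@[37:37]
pos 38 'b': at 6 (fail-walked)
pos 39 'c': at 7  → match P0@[39:39],P6@[38:39]
pos 40 'b': at 8
pos 41 'b': at 6 (fail-walked)
pos 42 'c': at 7  → match P0@[42:42],P6@[41:42]
pos 43 'b': at 8
pos 44 'b': at 6 (fail-walked)
pos 45 'a': at 2 (fail-walked)
pos 46 'b': at 4  → match P5@[45:46]
pos 47 'c': at 5  → match P0@[47:47],P2@[45:47],P6@[46:47]
pos 48 'b': at 8 (fail-walked)
pos 49 'c': at 9  → match P0@[49:49],P6@[48:49]
pos 50 'c': at 1 (fail-walked)  → match P0@[50:50]
pos 51 'b': at 6 (fail-walked)
pos 52 'a': at 2 (fail-walked)
pos 53 'c': at 3  → match P0@[53:53],P1@[52:53]

All matches (sorted): [[1,5],[3,0],[3,1],[5,0],[5,6],[6,0],[8,5],[10,0],[10,1],[12,0],[12,1],[14,0],[14,6],[16,0],[16,6],[17,3],[18,0],[18,6],[19,3],[21,0],[21,6],[22,0],[24,5],[25,0],[25,2],[25,6],[27,5],[29,0],[29,6],[31,0],[31,6],[33,5],[35,0],[35,6],[36,0],[37,0],[39,0],[39,6],[42,0],[42,6],[46,5],[47,0],[47,2],[47,6],[49,0],[49,6],[50,0],[53,0],[53,1]]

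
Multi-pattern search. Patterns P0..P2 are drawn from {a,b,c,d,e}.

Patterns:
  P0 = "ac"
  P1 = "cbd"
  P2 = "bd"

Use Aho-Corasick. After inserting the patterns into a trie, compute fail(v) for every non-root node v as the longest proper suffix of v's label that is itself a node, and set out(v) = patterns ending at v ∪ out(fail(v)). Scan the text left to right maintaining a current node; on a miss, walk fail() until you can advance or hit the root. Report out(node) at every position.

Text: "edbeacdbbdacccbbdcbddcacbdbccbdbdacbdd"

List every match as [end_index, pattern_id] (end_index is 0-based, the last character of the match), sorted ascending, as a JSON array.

Build:
Trie nodes:
  0='ε' goto a→1 b→6 c→3
  1='a' goto c→2
  2='ac' goto ·  ←P0
  3='c' goto b→4
  4='cb' goto d→5
  5='cbd' goto ·  ←P1
  6='b' goto d→7
  7='bd' goto ·  ←P2

Failure links (BFS by depth):
  n1('a'): parent n0 fail=0; on 'a' 0 → fail=0;  out ∅∪∅=∅
  n3('c'): parent n0 fail=0; on 'c' 0 → fail=0;  out ∅∪∅=∅
  n6('b'): parent n0 fail=0; on 'b' 0 → fail=0;  out ∅∪∅=∅
  n2('ac'): parent n1 fail=0; on 'c' 0 → fail=3;  out {0}∪∅={0}
  n4('cb'): parent n3 fail=0; on 'b' 0 → fail=6;  out ∅∪∅=∅
  n7('bd'): parent n6 fail=0; on 'd' 0 → fail=0;  out {2}∪∅={2}
  n5('cbd'): parent n4 fail=6; on 'd' 6 → fail=7;  out {1}∪{2}={1,2}

Run:
i=0 'e': node 0→0
i=1 'd': node 0→0
i=2 'b': node 0→6
i=3 'e': node 6→0 (fail-walked)
i=4 'a': node 0→1
i=5 'c': node 1→2  → match P0@[4:5]
i=6 'd': node 2→0 (fail-walked)
i=7 'b': node 0→6
i=8 'b': node 6→6 (fail-walked)
i=9 'd': node 6→7  → match P2@[8:9]
i=10 'a': node 7→1 (fail-walked)
i=11 'c': node 1→2  → match P0@[10:11]
i=12 'c': node 2→3 (fail-walked)
i=13 'c': node 3→3 (fail-walked)
i=14 'b': node 3→4
i=15 'b': node 4→6 (fail-walked)
i=16 'd': node 6→7  → match P2@[15:16]
i=17 'c': node 7→3 (fail-walked)
i=18 'b': node 3→4
i=19 'd': node 4→5  → match P1@[17:19],P2@[18:19]
i=20 'd': node 5→0 (fail-walked)
i=21 'c': node 0→3
i=22 'a': node 3→1 (fail-walked)
i=23 'c': node 1→2  → match P0@[22:23]
i=24 'b': node 2→4 (fail-walked)
i=25 'd': node 4→5  → match P1@[23:25],P2@[24:25]
i=26 'b': node 5→6 (fail-walked)
i=27 'c': node 6→3 (fail-walked)
i=28 'c': node 3→3 (fail-walked)
i=29 'b': node 3→4
i=30 'd': node 4→5  → match P1@[28:30],P2@[29:30]
i=31 'b': node 5→6 (fail-walked)
i=32 'd': node 6→7  → match P2@[31:32]
i=33 'a': node 7→1 (fail-walked)
i=34 'c': node 1→2  → match P0@[33:34]
i=35 'b': node 2→4 (fail-walked)
i=36 'd': node 4→5  → match P1@[34:36],P2@[35:36]
i=37 'd': node 5→0 (fail-walked)

Matches: [[5,0],[9,2],[11,0],[16,2],[19,1],[19,2],[23,0],[25,1],[25,2],[30,1],[30,2],[32,2],[34,0],[36,1],[36,2]]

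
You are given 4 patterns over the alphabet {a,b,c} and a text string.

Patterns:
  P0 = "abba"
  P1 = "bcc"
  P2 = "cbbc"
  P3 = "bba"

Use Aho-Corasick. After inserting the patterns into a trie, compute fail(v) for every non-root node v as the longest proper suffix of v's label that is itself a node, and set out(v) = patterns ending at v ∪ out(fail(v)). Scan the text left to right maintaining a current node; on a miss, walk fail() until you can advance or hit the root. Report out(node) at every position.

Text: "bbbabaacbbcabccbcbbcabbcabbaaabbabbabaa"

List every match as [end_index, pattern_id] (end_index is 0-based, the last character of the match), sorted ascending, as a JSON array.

Build:
Trie nodes:
  n0 'ε': a→1 b→5 c→8
  n1 'a': b→2
  n2 'ab': b→3
  n3 'abb': a→4
  n4 'abba': ·  ←P0
  n5 'b': b→12 c→6
  n6 'bc': c→7
  n7 'bcc': ·  ←P1
  n8 'c': b→9
  n9 'cb': b→10
  n10 'cbb': c→11
  n11 'cbbc': ·  ←P2
  n12 'bb': a→13
  n13 'bba': ·  ←P3

BFS fail/out derivation:
  n1('a'): parent n0 fail=0; on 'a' 0 → fail=0;  out ∅∪∅=∅
  n5('b'): parent n0 fail=0; on 'b' 0 → fail=0;  out ∅∪∅=∅
  n8('c'): parent n0 fail=0; on 'c' 0 → fail=0;  out ∅∪∅=∅
  n2('ab'): parent n1 fail=0; on 'b' 0 → fail=5;  out ∅∪∅=∅
  n6('bc'): parent n5 fail=0; on 'c' 0 → fail=8;  out ∅∪∅=∅
  n9('cb'): parent n8 fail=0; on 'b' 0 → fail=5;  out ∅∪∅=∅
  n12('bb'): parent n5 fail=0; on 'b' 0 → fail=5;  out ∅∪∅=∅
  n3('abb'): parent n2 fail=5; on 'b' 5 → fail=12;  out ∅∪∅=∅
  n7('bcc'): parent n6 fail=8; on 'c' 8→0 → fail=8;  out {1}∪∅={1}
  n10('cbb'): parent n9 fail=5; on 'b' 5 → fail=12;  out ∅∪∅=∅
  n13('bba'): parent n12 fail=5; on 'a' 5→0 → fail=1;  out {3}∪∅={3}
  n4('abba'): parent n3 fail=12; on 'a' 12 → fail=13;  out {0}∪{3}={0,3}
  n11('cbbc'): parent n10 fail=12; on 'c' 12→5 → fail=6;  out {2}∪∅={2}

Run:
pos 0 'b': at 5
pos 1 'b': at 12
pos 2 'b': at 12 ·f
pos 3 'a': at 13  → match P3@[1:3]
pos 4 'b': at 2 ·f
pos 5 'a': at 1 ·f
pos 6 'a': at 1 ·f
pos 7 'c': at 8 ·f
pos 8 'b': at 9
pos 9 'b': at 10
pos 10 'c': at 11  → match P2@[7:10]
pos 11 'a': at 1 ·f
pos 12 'b': at 2
pos 13 'c': at 6 ·f
pos 14 'c': at 7  → match P1@[12:14]
pos 15 'b': at 9 ·f
pos 16 'c': at 6 ·f
pos 17 'b': at 9 ·f
pos 18 'b': at 10
pos 19 'c': at 11  → match P2@[16:19]
pos 20 'a': at 1 ·f
pos 21 'b': at 2
pos 22 'b': at 3
pos 23 'c': at 6 ·f
pos 24 'a': at 1 ·f
pos 25 'b': at 2
pos 26 'b': at 3
pos 27 'a': at 4  → match P0@[24:27],P3@[25:27]
pos 28 'a': at 1 ·f
pos 29 'a': at 1 ·f
pos 30 'b': at 2
pos 31 'b': at 3
pos 32 'a': at 4  → match P0@[29:32],P3@[30:32]
pos 33 'b': at 2 ·f
pos 34 'b': at 3
pos 35 'a': at 4  → match P0@[32:35],P3@[33:35]
pos 36 'b': at 2 ·f
pos 37 'a': at 1 ·f
pos 38 'a': at 1 ·f

All matches (sorted): [[3,3],[10,2],[14,1],[19,2],[27,0],[27,3],[32,0],[32,3],[35,0],[35,3]]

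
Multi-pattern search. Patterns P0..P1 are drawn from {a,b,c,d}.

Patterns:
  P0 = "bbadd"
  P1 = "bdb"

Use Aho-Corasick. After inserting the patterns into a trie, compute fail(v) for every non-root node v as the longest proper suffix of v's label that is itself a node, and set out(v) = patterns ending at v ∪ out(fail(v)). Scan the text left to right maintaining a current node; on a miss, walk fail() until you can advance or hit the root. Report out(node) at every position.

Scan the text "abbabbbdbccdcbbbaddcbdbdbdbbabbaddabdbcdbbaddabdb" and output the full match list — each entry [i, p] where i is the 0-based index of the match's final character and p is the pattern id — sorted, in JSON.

Build automaton:
Trie (insert patterns):
  0='ε' goto b→1
  1='b' goto b→2 d→6
  2='bb' goto a→3
  3='bba' goto d→4
  4='bbad' goto d→5
  5='bbadd' goto ·  [P0 ends]
  6='bd' goto b→7
  7='bdb' goto ·  [P1 ends]

BFS fail/out derivation:
  fail(1) 'b': from fail(0)=0 chase 'b': 0 ⇒ 0;  out=∅∪out(0)=∅
  fail(2) 'bb': from fail(1)=0 chase 'b': 0 ⇒ 1;  out=∅∪out(1)=∅
  fail(6) 'bd': from fail(1)=0 chase 'd': 0 ⇒ 0;  out=∅∪out(0)=∅
  fail(3) 'bba': from fail(2)=1 chase 'a': 1→0 ⇒ 0;  out=∅∪out(0)=∅
  fail(7) 'bdb': from fail(6)=0 chase 'b': 0 ⇒ 1;  out={1}∪out(1)={1}
  fail(4) 'bbad': from fail(3)=0 chase 'd': 0 ⇒ 0;  out=∅∪out(0)=∅
  fail(5) 'bbadd': from fail(4)=0 chase 'd': 0 ⇒ 0;  out={0}∪out(0)={0}

Text stream:
[0] read 'a'  n0⇒n0
[1] read 'b'  n0⇒n1
[2] read 'b'  n1⇒n2
[3] read 'a'  n2⇒n3
[4] read 'b'  n3⇒n1 (via fail)
[5] read 'b'  n1⇒n2
[6] read 'b'  n2⇒n2 (via fail)
[7] read 'd'  n2⇒n6 (via fail)
[8] read 'b'  n6⇒n7  ** P1@[6:8]
[9] read 'c'  n7⇒n0 (via fail)
[10] read 'c'  n0⇒n0
[11] read 'd'  n0⇒n0
[12] read 'c'  n0⇒n0
[13] read 'b'  n0⇒n1
[14] read 'b'  n1⇒n2
[15] read 'b'  n2⇒n2 (via fail)
[16] read 'a'  n2⇒n3
[17] read 'd'  n3⇒n4
[18] read 'd'  n4⇒n5  ** P0@[14:18]
[19] read 'c'  n5⇒n0 (via fail)
[20] read 'b'  n0⇒n1
[21] read 'd'  n1⇒n6
[22] read 'b'  n6⇒n7  ** P1@[20:22]
[23] read 'd'  n7⇒n6 (via fail)
[24] read 'b'  n6⇒n7  ** P1@[22:24]
[25] read 'd'  n7⇒n6 (via fail)
[26] read 'b'  n6⇒n7  ** P1@[24:26]
[27] read 'b'  n7⇒n2 (via fail)
[28] read 'a'  n2⇒n3
[29] read 'b'  n3⇒n1 (via fail)
[30] read 'b'  n1⇒n2
[31] read 'a'  n2⇒n3
[32] read 'd'  n3⇒n4
[33] read 'd'  n4⇒n5  ** P0@[29:33]
[34] read 'a'  n5⇒n0 (via fail)
[35] read 'b'  n0⇒n1
[36] read 'd'  n1⇒n6
[37] read 'b'  n6⇒n7  ** P1@[35:37]
[38] read 'c'  n7⇒n0 (via fail)
[39] read 'd'  n0⇒n0
[40] read 'b'  n0⇒n1
[41] read 'b'  n1⇒n2
[42] read 'a'  n2⇒n3
[43] read 'd'  n3⇒n4
[44] read 'd'  n4⇒n5  ** P0@[40:44]
[45] read 'a'  n5⇒n0 (via fail)
[46] read 'b'  n0⇒n1
[47] read 'd'  n1⇒n6
[48] read 'b'  n6⇒n7  ** P1@[46:48]

All matches (sorted): [[8,1],[18,0],[22,1],[24,1],[26,1],[33,0],[37,1],[44,0],[48,1]]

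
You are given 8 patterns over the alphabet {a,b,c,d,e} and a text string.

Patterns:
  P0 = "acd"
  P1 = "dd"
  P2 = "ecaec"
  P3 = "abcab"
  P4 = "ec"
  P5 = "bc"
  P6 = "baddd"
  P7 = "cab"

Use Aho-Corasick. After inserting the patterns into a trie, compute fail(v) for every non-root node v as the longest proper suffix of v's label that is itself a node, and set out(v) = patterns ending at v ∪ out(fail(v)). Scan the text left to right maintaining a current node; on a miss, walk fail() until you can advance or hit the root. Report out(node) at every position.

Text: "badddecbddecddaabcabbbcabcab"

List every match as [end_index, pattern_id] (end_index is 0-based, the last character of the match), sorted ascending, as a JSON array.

Construct AC machine:
Trie (insert patterns):
  0='ε' goto a→1 b→15 c→21 d→4 e→6
  1='a' goto b→11 c→2
  2='ac' goto d→3
  3='acd' goto ·  [P0 ends]
  4='d' goto d→5
  5='dd' goto ·  [P1 ends]
  6='e' goto c→7
  7='ec' goto a→8  [P4 ends]
  8='eca' goto e→9
  9='ecae' goto c→10
  10='ecaec' goto ·  [P2 ends]
  11='ab' goto c→12
  12='abc' goto a→13
  13='abca' goto b→14
  14='abcab' goto ·  [P3 ends]
  15='b' goto a→17 c→16
  16='bc' goto ·  [P5 ends]
  17='ba' goto d→18
  18='bad' goto d→19
  19='badd' goto d→20
  20='baddd' goto ·  [P6 ends]
  21='c' goto a→22
  22='ca' goto b→23
  23='cab' goto ·  [P7 ends]

BFS fail/out derivation:
  fail(1) 'a': from fail(0)=0 chase 'a': 0 ⇒ 0;  out=∅∪out(0)=∅
  fail(4) 'd': from fail(0)=0 chase 'd': 0 ⇒ 0;  out=∅∪out(0)=∅
  fail(6) 'e': from fail(0)=0 chase 'e': 0 ⇒ 0;  out=∅∪out(0)=∅
  fail(15) 'b': from fail(0)=0 chase 'b': 0 ⇒ 0;  out=∅∪out(0)=∅
  fail(21) 'c': from fail(0)=0 chase 'c': 0 ⇒ 0;  out=∅∪out(0)=∅
  fail(2) 'ac': from fail(1)=0 chase 'c': 0 ⇒ 21;  out=∅∪out(21)=∅
  fail(5) 'dd': from fail(4)=0 chase 'd': 0 ⇒ 4;  out={1}∪out(4)={1}
  fail(7) 'ec': from fail(6)=0 chase 'c': 0 ⇒ 21;  out={4}∪out(21)={4}
  fail(11) 'ab': from fail(1)=0 chase 'b': 0 ⇒ 15;  out=∅∪out(15)=∅
  fail(16) 'bc': from fail(15)=0 chase 'c': 0 ⇒ 21;  out={5}∪out(21)={5}
  fail(17) 'ba': from fail(15)=0 chase 'a': 0 ⇒ 1;  out=∅∪out(1)=∅
  fail(22) 'ca': from fail(21)=0 chase 'a': 0 ⇒ 1;  out=∅∪out(1)=∅
  fail(3) 'acd': from fail(2)=21 chase 'd': 21→0 ⇒ 4;  out={0}∪out(4)={0}
  fail(8) 'eca': from fail(7)=21 chase 'a': 21 ⇒ 22;  out=∅∪out(22)=∅
  fail(12) 'abc': from fail(11)=15 chase 'c': 15 ⇒ 16;  out=∅∪out(16)={5}
  fail(18) 'bad': from fail(17)=1 chase 'd': 1→0 ⇒ 4;  out=∅∪out(4)=∅
  fail(23) 'cab': from fail(22)=1 chase 'b': 1 ⇒ 11;  out={7}∪out(11)={7}
  fail(9) 'ecae': from fail(8)=22 chase 'e': 22→1→0 ⇒ 6;  out=∅∪out(6)=∅
  fail(13) 'abca': from fail(12)=16 chase 'a': 16→21 ⇒ 22;  out=∅∪out(22)=∅
  fail(19) 'badd': from fail(18)=4 chase 'd': 4 ⇒ 5;  out=∅∪out(5)={1}
  fail(10) 'ecaec': from fail(9)=6 chase 'c': 6 ⇒ 7;  out={2}∪out(7)={2,4}
  fail(14) 'abcab': from fail(13)=22 chase 'b': 22 ⇒ 23;  out={3}∪out(23)={3,7}
  fail(20) 'baddd': from fail(19)=5 chase 'd': 5→4 ⇒ 5;  out={6}∪out(5)={1,6}

Text stream:
[0] read 'b'  n0⇒n15
[1] read 'a'  n15⇒n17
[2] read 'd'  n17⇒n18
[3] read 'd'  n18⇒n19  emit P1@[2:3]
[4] read 'd'  n19⇒n20  emit P1@[3:4],P6@[0:4]
[5] read 'e'  n20⇒n6 (fail-walked)
[6] read 'c'  n6⇒n7  emit P4@[5:6]
[7] read 'b'  n7⇒n15 (fail-walked)
[8] read 'd'  n15⇒n4 (fail-walked)
[9] read 'd'  n4⇒n5  emit P1@[8:9]
[10] read 'e'  n5⇒n6 (fail-walked)
[11] read 'c'  n6⇒n7  emit P4@[10:11]
[12] read 'd'  n7⇒n4 (fail-walked)
[13] read 'd'  n4⇒n5  emit P1@[12:13]
[14] read 'a'  n5⇒n1 (fail-walked)
[15] read 'a'  n1⇒n1 (fail-walked)
[16] read 'b'  n1⇒n11
[17] read 'c'  n11⇒n12  emit P5@[16:17]
[18] read 'a'  n12⇒n13
[19] read 'b'  n13⇒n14  emit P3@[15:19],P7@[17:19]
[20] read 'b'  n14⇒n15 (fail-walked)
[21] read 'b'  n15⇒n15 (fail-walked)
[22] read 'c'  n15⇒n16  emit P5@[21:22]
[23] read 'a'  n16⇒n22 (fail-walked)
[24] read 'b'  n22⇒n23  emit P7@[22:24]
[25] read 'c'  n23⇒n12 (fail-walked)  emit P5@[24:25]
[26] read 'a'  n12⇒n13
[27] read 'b'  n13⇒n14  emit P3@[23:27],P7@[25:27]

Result: [[3,1],[4,1],[4,6],[6,4],[9,1],[11,4],[13,1],[17,5],[19,3],[19,7],[22,5],[24,7],[25,5],[27,3],[27,7]]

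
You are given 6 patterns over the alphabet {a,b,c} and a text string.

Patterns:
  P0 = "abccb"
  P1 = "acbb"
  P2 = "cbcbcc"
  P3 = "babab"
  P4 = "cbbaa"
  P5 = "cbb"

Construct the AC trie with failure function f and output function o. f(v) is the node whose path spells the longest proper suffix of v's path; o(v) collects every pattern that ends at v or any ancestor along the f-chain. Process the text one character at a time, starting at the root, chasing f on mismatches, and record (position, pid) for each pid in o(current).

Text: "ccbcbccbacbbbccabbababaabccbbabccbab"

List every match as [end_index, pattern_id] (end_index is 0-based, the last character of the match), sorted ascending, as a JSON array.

Build:
Trie (insert patterns):
  0='ε' goto a→1 b→15 c→9
  1='a' goto b→2 c→6
  2='ab' goto c→3
  3='abc' goto c→4
  4='abcc' goto b→5
  5='abccb' goto ·  [P0 ends]
  6='ac' goto b→7
  7='acb' goto b→8
  8='acbb' goto ·  [P1 ends]
  9='c' goto b→10
  10='cb' goto b→20 c→11
  11='cbc' goto b→12
  12='cbcb' goto c→13
  13='cbcbc' goto c→14
  14='cbcbcc' goto ·  [P2 ends]
  15='b' goto a→16
  16='ba' goto b→17
  17='bab' goto a→18
  18='baba' goto b→19
  19='babab' goto ·  [P3 ends]
  20='cbb' goto a→21  [P5 ends]
  21='cbba' goto a→22
  22='cbbaa' goto ·  [P4 ends]

Failure links (BFS by depth):
  fail(1) 'a': from fail(0)=0 chase 'a': 0 ⇒ 0;  out=∅∪out(0)=∅
  fail(9) 'c': from fail(0)=0 chase 'c': 0 ⇒ 0;  out=∅∪out(0)=∅
  fail(15) 'b': from fail(0)=0 chase 'b': 0 ⇒ 0;  out=∅∪out(0)=∅
  fail(2) 'ab': from fail(1)=0 chase 'b': 0 ⇒ 15;  out=∅∪out(15)=∅
  fail(6) 'ac': from fail(1)=0 chase 'c': 0 ⇒ 9;  out=∅∪out(9)=∅
  fail(10) 'cb': from fail(9)=0 chase 'b': 0 ⇒ 15;  out=∅∪out(15)=∅
  fail(16) 'ba': from fail(15)=0 chase 'a': 0 ⇒ 1;  out=∅∪out(1)=∅
  fail(3) 'abc': from fail(2)=15 chase 'c': 15→0 ⇒ 9;  out=∅∪out(9)=∅
  fail(7) 'acb': from fail(6)=9 chase 'b': 9 ⇒ 10;  out=∅∪out(10)=∅
  fail(11) 'cbc': from fail(10)=15 chase 'c': 15→0 ⇒ 9;  out=∅∪out(9)=∅
  fail(17) 'bab': from fail(16)=1 chase 'b': 1 ⇒ 2;  out=∅∪out(2)=∅
  fail(20) 'cbb': from fail(10)=15 chase 'b': 15→0 ⇒ 15;  out={5}∪out(15)={5}
  fail(4) 'abcc': from fail(3)=9 chase 'c': 9→0 ⇒ 9;  out=∅∪out(9)=∅
  fail(8) 'acbb': from fail(7)=10 chase 'b': 10 ⇒ 20;  out={1}∪out(20)={1,5}
  fail(12) 'cbcb': from fail(11)=9 chase 'b': 9 ⇒ 10;  out=∅∪out(10)=∅
  fail(18) 'baba': from fail(17)=2 chase 'a': 2→15 ⇒ 16;  out=∅∪out(16)=∅
  fail(21) 'cbba': from fail(20)=15 chase 'a': 15 ⇒ 16;  out=∅∪out(16)=∅
  fail(5) 'abccb': from fail(4)=9 chase 'b': 9 ⇒ 10;  out={0}∪out(10)={0}
  fail(13) 'cbcbc': from fail(12)=10 chase 'c': 10 ⇒ 11;  out=∅∪out(11)=∅
  fail(19) 'babab': from fail(18)=16 chase 'b': 16 ⇒ 17;  out={3}∪out(17)={3}
  fail(22) 'cbbaa': from fail(21)=16 chase 'a': 16→1→0 ⇒ 1;  out={4}∪out(1)={4}
  fail(14) 'cbcbcc': from fail(13)=11 chase 'c': 11→9→0 ⇒ 9;  out={2}∪out(9)={2}

Run:
pos 0 'c': at 9
pos 1 'c': at 9 (fail-walked)
pos 2 'b': at 10
pos 3 'c': at 11
pos 4 'b': at 12
pos 5 'c': at 13
pos 6 'c': at 14  ** P2@[1:6]
pos 7 'b': at 10 (fail-walked)
pos 8 'a': at 16 (fail-walked)
pos 9 'c': at 6 (fail-walked)
pos 10 'b': at 7
pos 11 'b': at 8  ** P1@[8:11],P5@[9:11]
pos 12 'b': at 15 (fail-walked)
pos 13 'c': at 9 (fail-walked)
pos 14 'c': at 9 (fail-walked)
pos 15 'a': at 1 (fail-walked)
pos 16 'b': at 2
pos 17 'b': at 15 (fail-walked)
pos 18 'a': at 16
pos 19 'b': at 17
pos 20 'a': at 18
pos 21 'b': at 19  ** P3@[17:21]
pos 22 'a': at 18 (fail-walked)
pos 23 'a': at 1 (fail-walked)
pos 24 'b': at 2
pos 25 'c': at 3
pos 26 'c': at 4
pos 27 'b': at 5  ** P0@[23:27]
pos 28 'b': at 20 (fail-walked)  ** P5@[26:28]
pos 29 'a': at 21
pos 30 'b': at 17 (fail-walked)
pos 31 'c': at 3 (fail-walked)
pos 32 'c': at 4
pos 33 'b': at 5  ** P0@[29:33]
pos 34 'a': at 16 (fail-walked)
pos 35 'b': at 17

All matches (sorted): [[6,2],[11,1],[11,5],[21,3],[27,0],[28,5],[33,0]]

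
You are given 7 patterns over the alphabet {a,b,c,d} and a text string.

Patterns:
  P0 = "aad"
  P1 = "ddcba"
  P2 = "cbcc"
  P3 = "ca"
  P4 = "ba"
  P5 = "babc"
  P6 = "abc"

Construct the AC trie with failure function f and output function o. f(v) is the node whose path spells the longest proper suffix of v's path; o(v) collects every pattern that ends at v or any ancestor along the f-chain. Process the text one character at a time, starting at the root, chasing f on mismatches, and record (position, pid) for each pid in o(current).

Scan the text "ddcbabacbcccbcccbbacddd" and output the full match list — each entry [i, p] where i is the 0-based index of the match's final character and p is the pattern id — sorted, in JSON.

Construct AC machine:
Trie nodes:
  0='ε' goto a→1 b→14 c→9 d→4
  1='a' goto a→2 b→18
  2='aa' goto d→3
  3='aad' goto ·  ←P0
  4='d' goto d→5
  5='dd' goto c→6
  6='ddc' goto b→7
  7='ddcb' goto a→8
  8='ddcba' goto ·  ←P1
  9='c' goto a→13 b→10
  10='cb' goto c→11
  11='cbc' goto c→12
  12='cbcc' goto ·  ←P2
  13='ca' goto ·  ←P3
  14='b' goto a→15
  15='ba' goto b→16  ←P4
  16='bab' goto c→17
  17='babc' goto ·  ←P5
  18='ab' goto c→19
  19='abc' goto ·  ←P6

BFS fail/out derivation:
  fail(1) 'a': from fail(0)=0 chase 'a': 0 ⇒ 0;  out=∅∪out(0)=∅
  fail(4) 'd': from fail(0)=0 chase 'd': 0 ⇒ 0;  out=∅∪out(0)=∅
  fail(9) 'c': from fail(0)=0 chase 'c': 0 ⇒ 0;  out=∅∪out(0)=∅
  fail(14) 'b': from fail(0)=0 chase 'b': 0 ⇒ 0;  out=∅∪out(0)=∅
  fail(2) 'aa': from fail(1)=0 chase 'a': 0 ⇒ 1;  out=∅∪out(1)=∅
  fail(5) 'dd': from fail(4)=0 chase 'd': 0 ⇒ 4;  out=∅∪out(4)=∅
  fail(10) 'cb': from fail(9)=0 chase 'b': 0 ⇒ 14;  out=∅∪out(14)=∅
  fail(13) 'ca': from fail(9)=0 chase 'a': 0 ⇒ 1;  out={3}∪out(1)={3}
  fail(15) 'ba': from fail(14)=0 chase 'a': 0 ⇒ 1;  out={4}∪out(1)={4}
  fail(18) 'ab': from fail(1)=0 chase 'b': 0 ⇒ 14;  out=∅∪out(14)=∅
  fail(3) 'aad': from fail(2)=1 chase 'd': 1→0 ⇒ 4;  out={0}∪out(4)={0}
  fail(6) 'ddc': from fail(5)=4 chase 'c': 4→0 ⇒ 9;  out=∅∪out(9)=∅
  fail(11) 'cbc': from fail(10)=14 chase 'c': 14→0 ⇒ 9;  out=∅∪out(9)=∅
  fail(16) 'bab': from fail(15)=1 chase 'b': 1 ⇒ 18;  out=∅∪out(18)=∅
  fail(19) 'abc': from fail(18)=14 chase 'c': 14→0 ⇒ 9;  out={6}∪out(9)={6}
  fail(7) 'ddcb': from fail(6)=9 chase 'b': 9 ⇒ 10;  out=∅∪out(10)=∅
  fail(12) 'cbcc': from fail(11)=9 chase 'c': 9→0 ⇒ 9;  out={2}∪out(9)={2}
  fail(17) 'babc': from fail(16)=18 chase 'c': 18 ⇒ 19;  out={5}∪out(19)={5,6}
  fail(8) 'ddcba': from fail(7)=10 chase 'a': 10→14 ⇒ 15;  out={1}∪out(15)={1,4}

Text stream:
[0] read 'd'  n0⇒n4
[1] read 'd'  n4⇒n5
[2] read 'c'  n5⇒n6
[3] read 'b'  n6⇒n7
[4] read 'a'  n7⇒n8  → match P1@[0:4],P4@[3:4]
[5] read 'b'  n8⇒n16 ·f
[6] read 'a'  n16⇒n15 ·f  → match P4@[5:6]
[7] read 'c'  n15⇒n9 ·f
[8] read 'b'  n9⇒n10
[9] read 'c'  n10⇒n11
[10] read 'c'  n11⇒n12  → match P2@[7:10]
[11] read 'c'  n12⇒n9 ·f
[12] read 'b'  n9⇒n10
[13] read 'c'  n10⇒n11
[14] read 'c'  n11⇒n12  → match P2@[11:14]
[15] read 'c'  n12⇒n9 ·f
[16] read 'b'  n9⇒n10
[17] read 'b'  n10⇒n14 ·f
[18] read 'a'  n14⇒n15  → match P4@[17:18]
[19] read 'c'  n15⇒n9 ·f
[20] read 'd'  n9⇒n4 ·f
[21] read 'd'  n4⇒n5
[22] read 'd'  n5⇒n5 ·f

Matches: [[4,1],[4,4],[6,4],[10,2],[14,2],[18,4]]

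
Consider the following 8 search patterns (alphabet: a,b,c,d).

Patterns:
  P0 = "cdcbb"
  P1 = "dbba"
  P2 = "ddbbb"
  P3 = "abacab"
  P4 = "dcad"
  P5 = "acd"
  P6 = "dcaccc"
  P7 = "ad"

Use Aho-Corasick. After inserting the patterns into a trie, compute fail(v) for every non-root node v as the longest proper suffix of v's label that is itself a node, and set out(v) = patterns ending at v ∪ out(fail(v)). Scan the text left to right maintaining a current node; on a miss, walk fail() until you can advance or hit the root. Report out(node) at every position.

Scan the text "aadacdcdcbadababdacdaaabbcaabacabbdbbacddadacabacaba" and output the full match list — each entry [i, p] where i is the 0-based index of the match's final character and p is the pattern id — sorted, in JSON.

Construct AC machine:
Trie (insert patterns):
  0='ε' goto a→14 c→1 d→6
  1='c' goto d→2
  2='cd' goto c→3
  3='cdc' goto b→4
  4='cdcb' goto b→5
  5='cdcbb' goto ·  [P0 ends]
  6='d' goto b→7 c→20 d→10
  7='db' goto b→8
  8='dbb' goto a→9
  9='dbba' goto ·  [P1 ends]
  10='dd' goto b→11
  11='ddb' goto b→12
  12='ddbb' goto b→13
  13='ddbbb' goto ·  [P2 ends]
  14='a' goto b→15 c→23 d→28
  15='ab' goto a→16
  16='aba' goto c→17
  17='abac' goto a→18
  18='abaca' goto b→19
  19='abacab' goto ·  [P3 ends]
  20='dc' goto a→21
  21='dca' goto c→25 d→22
  22='dcad' goto ·  [P4 ends]
  23='ac' goto d→24
  24='acd' goto ·  [P5 ends]
  25='dcac' goto c→26
  26='dcacc' goto c→27
  27='dcaccc' goto ·  [P6 ends]
  28='ad' goto ·  [P7 ends]

Failure links (BFS by depth):
  n1('c'): parent n0 fail=0; on 'c' 0 → fail=0;  out ∅∪∅=∅
  n6('d'): parent n0 fail=0; on 'd' 0 → fail=0;  out ∅∪∅=∅
  n14('a'): parent n0 fail=0; on 'a' 0 → fail=0;  out ∅∪∅=∅
  n2('cd'): parent n1 fail=0; on 'd' 0 → fail=6;  out ∅∪∅=∅
  n7('db'): parent n6 fail=0; on 'b' 0 → fail=0;  out ∅∪∅=∅
  n10('dd'): parent n6 fail=0; on 'd' 0 → fail=6;  out ∅∪∅=∅
  n15('ab'): parent n14 fail=0; on 'b' 0 → fail=0;  out ∅∪∅=∅
  n20('dc'): parent n6 fail=0; on 'c' 0 → fail=1;  out ∅∪∅=∅
  n23('ac'): parent n14 fail=0; on 'c' 0 → fail=1;  out ∅∪∅=∅
  n28('ad'): parent n14 fail=0; on 'd' 0 → fail=6;  out {7}∪∅={7}
  n3('cdc'): parent n2 fail=6; on 'c' 6 → fail=20;  out ∅∪∅=∅
  n8('dbb'): parent n7 fail=0; on 'b' 0 → fail=0;  out ∅∪∅=∅
  n11('ddb'): parent n10 fail=6; on 'b' 6 → fail=7;  out ∅∪∅=∅
  n16('aba'): parent n15 fail=0; on 'a' 0 → fail=14;  out ∅∪∅=∅
  n21('dca'): parent n20 fail=1; on 'a' 1→0 → fail=14;  out ∅∪∅=∅
  n24('acd'): parent n23 fail=1; on 'd' 1 → fail=2;  out {5}∪∅={5}
  n4('cdcb'): parent n3 fail=20; on 'b' 20→1→0 → fail=0;  out ∅∪∅=∅
  n9('dbba'): parent n8 fail=0; on 'a' 0 → fail=14;  out {1}∪∅={1}
  n12('ddbb'): parent n11 fail=7; on 'b' 7 → fail=8;  out ∅∪∅=∅
  n17('abac'): parent n16 fail=14; on 'c' 14 → fail=23;  out ∅∪∅=∅
  n22('dcad'): parent n21 fail=14; on 'd' 14 → fail=28;  out {4}∪{7}={4,7}
  n25('dcac'): parent n21 fail=14; on 'c' 14 → fail=23;  out ∅∪∅=∅
  n5('cdcbb'): parent n4 fail=0; on 'b' 0 → fail=0;  out {0}∪∅={0}
  n13('ddbbb'): parent n12 fail=8; on 'b' 8→0 → fail=0;  out {2}∪∅={2}
  n18('abaca'): parent n17 fail=23; on 'a' 23→1→0 → fail=14;  out ∅∪∅=∅
  n26('dcacc'): parent n25 fail=23; on 'c' 23→1→0 → fail=1;  out ∅∪∅=∅
  n19('abacab'): parent n18 fail=14; on 'b' 14 → fail=15;  out {3}∪∅={3}
  n27('dcaccc'): parent n26 fail=1; on 'c' 1→0 → fail=1;  out {6}∪∅={6}

Scan:
i=0 'a': node 0→14
i=1 'a': node 14→14 (fail-walked)
i=2 'd': node 14→28  ** P7@[1:2]
i=3 'a': node 28→14 (fail-walked)
i=4 'c': node 14→23
i=5 'd': node 23→24  ** P5@[3:5]
i=6 'c': node 24→3 (fail-walked)
i=7 'd': node 3→2 (fail-walked)
i=8 'c': node 2→3
i=9 'b': node 3→4
i=10 'a': node 4→14 (fail-walked)
i=11 'd': node 14→28  ** P7@[10:11]
i=12 'a': node 28→14 (fail-walked)
i=13 'b': node 14→15
i=14 'a': node 15→16
i=15 'b': node 16→15 (fail-walked)
i=16 'd': node 15→6 (fail-walked)
i=17 'a': node 6→14 (fail-walked)
i=18 'c': node 14→23
i=19 'd': node 23→24  ** P5@[17:19]
i=20 'a': node 24→14 (fail-walked)
i=21 'a': node 14→14 (fail-walked)
i=22 'a': node 14→14 (fail-walked)
i=23 'b': node 14→15
i=24 'b': node 15→0 (fail-walked)
i=25 'c': node 0→1
i=26 'a': node 1→14 (fail-walked)
i=27 'a': node 14→14 (fail-walked)
i=28 'b': node 14→15
i=29 'a': node 15→16
i=30 'c': node 16→17
i=31 'a': node 17→18
i=32 'b': node 18→19  ** P3@[27:32]
i=33 'b': node 19→0 (fail-walked)
i=34 'd': node 0→6
i=35 'b': node 6→7
i=36 'b': node 7→8
i=37 'a': node 8→9  ** P1@[34:37]
i=38 'c': node 9→23 (fail-walked)
i=39 'd': node 23→24  ** P5@[37:39]
i=40 'd': node 24→10 (fail-walked)
i=41 'a': node 10→14 (fail-walked)
i=42 'd': node 14→28  ** P7@[41:42]
i=43 'a': node 28→14 (fail-walked)
i=44 'c': node 14→23
i=45 'a': node 23→14 (fail-walked)
i=46 'b': node 14→15
i=47 'a': node 15→16
i=48 'c': node 16→17
i=49 'a': node 17→18
i=50 'b': node 18→19  ** P3@[45:50]
i=51 'a': node 19→16 (fail-walked)

Matches: [[2,7],[5,5],[11,7],[19,5],[32,3],[37,1],[39,5],[42,7],[50,3]]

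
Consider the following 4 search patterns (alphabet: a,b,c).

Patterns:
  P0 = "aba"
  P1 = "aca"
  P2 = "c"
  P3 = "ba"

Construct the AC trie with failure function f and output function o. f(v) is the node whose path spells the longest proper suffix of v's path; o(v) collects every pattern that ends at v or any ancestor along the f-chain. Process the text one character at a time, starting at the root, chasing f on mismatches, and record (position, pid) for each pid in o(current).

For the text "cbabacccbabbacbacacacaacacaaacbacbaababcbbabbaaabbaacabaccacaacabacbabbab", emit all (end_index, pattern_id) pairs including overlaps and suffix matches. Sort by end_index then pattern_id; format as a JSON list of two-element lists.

Build:
Trie (insert patterns):
  0='ε' goto a→1 b→7 c→6
  1='a' goto b→2 c→4
  2='ab' goto a→3
  3='aba' goto ·  [P0 ends]
  4='ac' goto a→5
  5='aca' goto ·  [P1 ends]
  6='c' goto ·  [P2 ends]
  7='b' goto a→8
  8='ba' goto ·  [P3 ends]

Failure links (BFS by depth):
  n1('a'): parent n0 fail=0; on 'a' 0 → fail=0;  out ∅∪∅=∅
  n6('c'): parent n0 fail=0; on 'c' 0 → fail=0;  out {2}∪∅={2}
  n7('b'): parent n0 fail=0; on 'b' 0 → fail=0;  out ∅∪∅=∅
  n2('ab'): parent n1 fail=0; on 'b' 0 → fail=7;  out ∅∪∅=∅
  n4('ac'): parent n1 fail=0; on 'c' 0 → fail=6;  out ∅∪{2}={2}
  n8('ba'): parent n7 fail=0; on 'a' 0 → fail=1;  out {3}∪∅={3}
  n3('aba'): parent n2 fail=7; on 'a' 7 → fail=8;  out {0}∪{3}={0,3}
  n5('aca'): parent n4 fail=6; on 'a' 6→0 → fail=1;  out {1}∪∅={1}

Scan:
pos 0 'c': at 6  ** P2@[0:0]
pos 1 'b': at 7 ·f
pos 2 'a': at 8  ** P3@[1:2]
pos 3 'b': at 2 ·f
pos 4 'a': at 3  ** P0@[2:4],P3@[3:4]
pos 5 'c': at 4 ·f  ** P2@[5:5]
pos 6 'c': at 6 ·f  ** P2@[6:6]
pos 7 'c': at 6 ·f  ** P2@[7:7]
pos 8 'b': at 7 ·f
pos 9 'a': at 8  ** P3@[8:9]
pos 10 'b': at 2 ·f
pos 11 'b': at 7 ·f
pos 12 'a': at 8  ** P3@[11:12]
pos 13 'c': at 4 ·f  ** P2@[13:13]
pos 14 'b': at 7 ·f
pos 15 'a': at 8  ** P3@[14:15]
pos 16 'c': at 4 ·f  ** P2@[16:16]
pos 17 'a': at 5  ** P1@[15:17]
pos 18 'c': at 4 ·f  ** P2@[18:18]
pos 19 'a': at 5  ** P1@[17:19]
pos 20 'c': at 4 ·f  ** P2@[20:20]
pos 21 'a': at 5  ** P1@[19:21]
pos 22 'a': at 1 ·f
pos 23 'c': at 4  ** P2@[23:23]
pos 24 'a': at 5  ** P1@[22:24]
pos 25 'c': at 4 ·f  ** P2@[25:25]
pos 26 'a': at 5  ** P1@[24:26]
pos 27 'a': at 1 ·f
pos 28 'a': at 1 ·f
pos 29 'c': at 4  ** P2@[29:29]
pos 30 'b': at 7 ·f
pos 31 'a': at 8  ** P3@[30:31]
pos 32 'c': at 4 ·f  ** P2@[32:32]
pos 33 'b': at 7 ·f
pos 34 'a': at 8  ** P3@[33:34]
pos 35 'a': at 1 ·f
pos 36 'b': at 2
pos 37 'a': at 3  ** P0@[35:37],P3@[36:37]
pos 38 'b': at 2 ·f
pos 39 'c': at 6 ·f  ** P2@[39:39]
pos 40 'b': at 7 ·f
pos 41 'b': at 7 ·f
pos 42 'a': at 8  ** P3@[41:42]
pos 43 'b': at 2 ·f
pos 44 'b': at 7 ·f
pos 45 'a': at 8  ** P3@[44:45]
pos 46 'a': at 1 ·f
pos 47 'a': at 1 ·f
pos 48 'b': at 2
pos 49 'b': at 7 ·f
pos 50 'a': at 8  ** P3@[49:50]
pos 51 'a': at 1 ·f
pos 52 'c': at 4  ** P2@[52:52]
pos 53 'a': at 5  ** P1@[51:53]
pos 54 'b': at 2 ·f
pos 55 'a': at 3  ** P0@[53:55],P3@[54:55]
pos 56 'c': at 4 ·f  ** P2@[56:56]
pos 57 'c': at 6 ·f  ** P2@[57:57]
pos 58 'a': at 1 ·f
pos 59 'c': at 4  ** P2@[59:59]
pos 60 'a': at 5  ** P1@[58:60]
pos 61 'a': at 1 ·f
pos 62 'c': at 4  ** P2@[62:62]
pos 63 'a': at 5  ** P1@[61:63]
pos 64 'b': at 2 ·f
pos 65 'a': at 3  ** P0@[63:65],P3@[64:65]
pos 66 'c': at 4 ·f  ** P2@[66:66]
pos 67 'b': at 7 ·f
pos 68 'a': at 8  ** P3@[67:68]
pos 69 'b': at 2 ·f
pos 70 'b': at 7 ·f
pos 71 'a': at 8  ** P3@[70:71]
pos 72 'b': at 2 ·f

Result: [[0,2],[2,3],[4,0],[4,3],[5,2],[6,2],[7,2],[9,3],[12,3],[13,2],[15,3],[16,2],[17,1],[18,2],[19,1],[20,2],[21,1],[23,2],[24,1],[25,2],[26,1],[29,2],[31,3],[32,2],[34,3],[37,0],[37,3],[39,2],[42,3],[45,3],[50,3],[52,2],[53,1],[55,0],[55,3],[56,2],[57,2],[59,2],[60,1],[62,2],[63,1],[65,0],[65,3],[66,2],[68,3],[71,3]]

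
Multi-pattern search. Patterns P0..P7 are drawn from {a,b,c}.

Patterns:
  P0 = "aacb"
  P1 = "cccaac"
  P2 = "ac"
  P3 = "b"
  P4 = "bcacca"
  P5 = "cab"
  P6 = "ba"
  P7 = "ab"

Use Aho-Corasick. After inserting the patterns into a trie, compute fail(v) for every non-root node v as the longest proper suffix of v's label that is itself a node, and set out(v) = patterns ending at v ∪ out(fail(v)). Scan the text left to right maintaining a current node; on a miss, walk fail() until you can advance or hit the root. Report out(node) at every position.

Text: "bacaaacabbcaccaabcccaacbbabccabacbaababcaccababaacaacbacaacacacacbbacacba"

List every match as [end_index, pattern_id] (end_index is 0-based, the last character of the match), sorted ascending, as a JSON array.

Build:
Trie (insert patterns):
  0='ε' goto a→1 b→12 c→5
  1='a' goto a→2 b→21 c→11
  2='aa' goto c→3
  3='aac' goto b→4
  4='aacb' goto ·  ←P0
  5='c' goto a→18 c→6
  6='cc' goto c→7
  7='ccc' goto a→8
  8='ccca' goto a→9
  9='cccaa' goto c→10
  10='cccaac' goto ·  ←P1
  11='ac' goto ·  ←P2
  12='b' goto a→20 c→13  ←P3
  13='bc' goto a→14
  14='bca' goto c→15
  15='bcac' goto c→16
  16='bcacc' goto a→17
  17='bcacca' goto ·  ←P4
  18='ca' goto b→19
  19='cab' goto ·  ←P5
  20='ba' goto ·  ←P6
  21='ab' goto ·  ←P7

Failure links (BFS by depth):
  fail(1) 'a': from fail(0)=0 chase 'a': 0 ⇒ 0;  out=∅∪out(0)=∅
  fail(5) 'c': from fail(0)=0 chase 'c': 0 ⇒ 0;  out=∅∪out(0)=∅
  fail(12) 'b': from fail(0)=0 chase 'b': 0 ⇒ 0;  out={3}∪out(0)={3}
  fail(2) 'aa': from fail(1)=0 chase 'a': 0 ⇒ 1;  out=∅∪out(1)=∅
  fail(6) 'cc': from fail(5)=0 chase 'c': 0 ⇒ 5;  out=∅∪out(5)=∅
  fail(11) 'ac': from fail(1)=0 chase 'c': 0 ⇒ 5;  out={2}∪out(5)={2}
  fail(13) 'bc': from fail(12)=0 chase 'c': 0 ⇒ 5;  out=∅∪out(5)=∅
  fail(18) 'ca': from fail(5)=0 chase 'a': 0 ⇒ 1;  out=∅∪out(1)=∅
  fail(20) 'ba': from fail(12)=0 chase 'a': 0 ⇒ 1;  out={6}∪out(1)={6}
  fail(21) 'ab': from fail(1)=0 chase 'b': 0 ⇒ 12;  out={7}∪out(12)={3,7}
  fail(3) 'aac': from fail(2)=1 chase 'c': 1 ⇒ 11;  out=∅∪out(11)={2}
  fail(7) 'ccc': from fail(6)=5 chase 'c': 5 ⇒ 6;  out=∅∪out(6)=∅
  fail(14) 'bca': from fail(13)=5 chase 'a': 5 ⇒ 18;  out=∅∪out(18)=∅
  fail(19) 'cab': from fail(18)=1 chase 'b': 1 ⇒ 21;  out={5}∪out(21)={3,5,7}
  fail(4) 'aacb': from fail(3)=11 chase 'b': 11→5→0 ⇒ 12;  out={0}∪out(12)={0,3}
  fail(8) 'ccca': from fail(7)=6 chase 'a': 6→5 ⇒ 18;  out=∅∪out(18)=∅
  fail(15) 'bcac': from fail(14)=18 chase 'c': 18→1 ⇒ 11;  out=∅∪out(11)={2}
  fail(9) 'cccaa': from fail(8)=18 chase 'a': 18→1 ⇒ 2;  out=∅∪out(2)=∅
  fail(16) 'bcacc': from fail(15)=11 chase 'c': 11→5 ⇒ 6;  out=∅∪out(6)=∅
  fail(10) 'cccaac': from fail(9)=2 chase 'c': 2 ⇒ 3;  out={1}∪out(3)={1,2}
  fail(17) 'bcacca': from fail(16)=6 chase 'a': 6→5 ⇒ 18;  out={4}∪out(18)={4}

Text stream:
pos 0 'b': at 12  emit P3@[0:0]
pos 1 'a': at 20  emit P6@[0:1]
pos 2 'c': at 11 (fail-walked)  emit P2@[1:2]
pos 3 'a': at 18 (fail-walked)
pos 4 'a': at 2 (fail-walked)
pos 5 'a': at 2 (fail-walked)
pos 6 'c': at 3  emit P2@[5:6]
pos 7 'a': at 18 (fail-walked)
pos 8 'b': at 19  emit P3@[8:8],P5@[6:8],P7@[7:8]
pos 9 'b': at 12 (fail-walked)  emit P3@[9:9]
pos 10 'c': at 13
pos 11 'a': at 14
pos 12 'c': at 15  emit P2@[11:12]
pos 13 'c': at 16
pos 14 'a': at 17  emit P4@[9:14]
pos 15 'a': at 2 (fail-walked)
pos 16 'b': at 21 (fail-walked)  emit P3@[16:16],P7@[15:16]
pos 17 'c': at 13 (fail-walked)
pos 18 'c': at 6 (fail-walked)
pos 19 'c': at 7
pos 20 'a': at 8
pos 21 'a': at 9
pos 22 'c': at 10  emit P1@[17:22],P2@[21:22]
pos 23 'b': at 4 (fail-walked)  emit P0@[20:23],P3@[23:23]
pos 24 'b': at 12 (fail-walked)  emit P3@[24:24]
pos 25 'a': at 20  emit P6@[24:25]
pos 26 'b': at 21 (fail-walked)  emit P3@[26:26],P7@[25:26]
pos 27 'c': at 13 (fail-walked)
pos 28 'c': at 6 (fail-walked)
pos 29 'a': at 18 (fail-walked)
pos 30 'b': at 19  emit P3@[30:30],P5@[28:30],P7@[29:30]
pos 31 'a': at 20 (fail-walked)  emit P6@[30:31]
pos 32 'c': at 11 (fail-walked)  emit P2@[31:32]
pos 33 'b': at 12 (fail-walked)  emit P3@[33:33]
pos 34 'a': at 20  emit P6@[33:34]
pos 35 'a': at 2 (fail-walked)
pos 36 'b': at 21 (fail-walked)  emit P3@[36:36],P7@[35:36]
pos 37 'a': at 20 (fail-walked)  emit P6@[36:37]
pos 38 'b': at 21 (fail-walked)  emit P3@[38:38],P7@[37:38]
pos 39 'c': at 13 (fail-walked)
pos 40 'a': at 14
pos 41 'c': at 15  emit P2@[40:41]
pos 42 'c': at 16
pos 43 'a': at 17  emit P4@[38:43]
pos 44 'b': at 19 (fail-walked)  emit P3@[44:44],P5@[42:44],P7@[43:44]
pos 45 'a': at 20 (fail-walked)  emit P6@[44:45]
pos 46 'b': at 21 (fail-walked)  emit P3@[46:46],P7@[45:46]
pos 47 'a': at 20 (fail-walked)  emit P6@[46:47]
pos 48 'a': at 2 (fail-walked)
pos 49 'c': at 3  emit P2@[48:49]
pos 50 'a': at 18 (fail-walked)
pos 51 'a': at 2 (fail-walked)
pos 52 'c': at 3  emit P2@[51:52]
pos 53 'b': at 4  emit P0@[50:53],P3@[53:53]
pos 54 'a': at 20 (fail-walked)  emit P6@[53:54]
pos 55 'c': at 11 (fail-walked)  emit P2@[54:55]
pos 56 'a': at 18 (fail-walked)
pos 57 'a': at 2 (fail-walked)
pos 58 'c': at 3  emit P2@[57:58]
pos 59 'a': at 18 (fail-walked)
pos 60 'c': at 11 (fail-walked)  emit P2@[59:60]
pos 61 'a': at 18 (fail-walked)
pos 62 'c': at 11 (fail-walked)  emit P2@[61:62]
pos 63 'a': at 18 (fail-walked)
pos 64 'c': at 11 (fail-walked)  emit P2@[63:64]
pos 65 'b': at 12 (fail-walked)  emit P3@[65:65]
pos 66 'b': at 12 (fail-walked)  emit P3@[66:66]
pos 67 'a': at 20  emit P6@[66:67]
pos 68 'c': at 11 (fail-walked)  emit P2@[67:68]
pos 69 'a': at 18 (fail-walked)
pos 70 'c': at 11 (fail-walked)  emit P2@[69:70]
pos 71 'b': at 12 (fail-walked)  emit P3@[71:71]
pos 72 'a': at 20  emit P6@[71:72]

Matches: [[0,3],[1,6],[2,2],[6,2],[8,3],[8,5],[8,7],[9,3],[12,2],[14,4],[16,3],[16,7],[22,1],[22,2],[23,0],[23,3],[24,3],[25,6],[26,3],[26,7],[30,3],[30,5],[30,7],[31,6],[32,2],[33,3],[34,6],[36,3],[36,7],[37,6],[38,3],[38,7],[41,2],[43,4],[44,3],[44,5],[44,7],[45,6],[46,3],[46,7],[47,6],[49,2],[52,2],[53,0],[53,3],[54,6],[55,2],[58,2],[60,2],[62,2],[64,2],[65,3],[66,3],[67,6],[68,2],[70,2],[71,3],[72,6]]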